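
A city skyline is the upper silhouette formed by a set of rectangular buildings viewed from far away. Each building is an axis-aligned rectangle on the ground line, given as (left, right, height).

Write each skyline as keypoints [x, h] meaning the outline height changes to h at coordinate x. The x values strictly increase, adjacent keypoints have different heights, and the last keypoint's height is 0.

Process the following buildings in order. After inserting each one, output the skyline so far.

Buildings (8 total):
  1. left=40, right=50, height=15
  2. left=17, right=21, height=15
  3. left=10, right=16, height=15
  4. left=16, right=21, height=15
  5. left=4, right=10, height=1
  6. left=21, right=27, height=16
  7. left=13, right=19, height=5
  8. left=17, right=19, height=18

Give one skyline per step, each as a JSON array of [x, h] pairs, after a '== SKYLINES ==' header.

== SKYLINES ==
[[40,15],[50,0]]
[[17,15],[21,0],[40,15],[50,0]]
[[10,15],[16,0],[17,15],[21,0],[40,15],[50,0]]
[[10,15],[21,0],[40,15],[50,0]]
[[4,1],[10,15],[21,0],[40,15],[50,0]]
[[4,1],[10,15],[21,16],[27,0],[40,15],[50,0]]
[[4,1],[10,15],[21,16],[27,0],[40,15],[50,0]]
[[4,1],[10,15],[17,18],[19,15],[21,16],[27,0],[40,15],[50,0]]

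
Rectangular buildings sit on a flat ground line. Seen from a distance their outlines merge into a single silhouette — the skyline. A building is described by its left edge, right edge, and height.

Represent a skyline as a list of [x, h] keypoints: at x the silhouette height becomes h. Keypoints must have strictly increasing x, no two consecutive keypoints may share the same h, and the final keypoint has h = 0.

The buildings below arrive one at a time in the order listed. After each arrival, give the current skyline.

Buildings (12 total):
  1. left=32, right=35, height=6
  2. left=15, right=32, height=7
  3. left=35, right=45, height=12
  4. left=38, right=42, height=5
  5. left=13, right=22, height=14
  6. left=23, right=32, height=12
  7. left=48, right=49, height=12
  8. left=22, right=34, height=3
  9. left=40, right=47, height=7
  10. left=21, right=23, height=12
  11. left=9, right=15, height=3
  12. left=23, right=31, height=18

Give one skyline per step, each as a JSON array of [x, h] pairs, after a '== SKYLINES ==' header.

== SKYLINES ==
[[32,6],[35,0]]
[[15,7],[32,6],[35,0]]
[[15,7],[32,6],[35,12],[45,0]]
[[15,7],[32,6],[35,12],[45,0]]
[[13,14],[22,7],[32,6],[35,12],[45,0]]
[[13,14],[22,7],[23,12],[32,6],[35,12],[45,0]]
[[13,14],[22,7],[23,12],[32,6],[35,12],[45,0],[48,12],[49,0]]
[[13,14],[22,7],[23,12],[32,6],[35,12],[45,0],[48,12],[49,0]]
[[13,14],[22,7],[23,12],[32,6],[35,12],[45,7],[47,0],[48,12],[49,0]]
[[13,14],[22,12],[32,6],[35,12],[45,7],[47,0],[48,12],[49,0]]
[[9,3],[13,14],[22,12],[32,6],[35,12],[45,7],[47,0],[48,12],[49,0]]
[[9,3],[13,14],[22,12],[23,18],[31,12],[32,6],[35,12],[45,7],[47,0],[48,12],[49,0]]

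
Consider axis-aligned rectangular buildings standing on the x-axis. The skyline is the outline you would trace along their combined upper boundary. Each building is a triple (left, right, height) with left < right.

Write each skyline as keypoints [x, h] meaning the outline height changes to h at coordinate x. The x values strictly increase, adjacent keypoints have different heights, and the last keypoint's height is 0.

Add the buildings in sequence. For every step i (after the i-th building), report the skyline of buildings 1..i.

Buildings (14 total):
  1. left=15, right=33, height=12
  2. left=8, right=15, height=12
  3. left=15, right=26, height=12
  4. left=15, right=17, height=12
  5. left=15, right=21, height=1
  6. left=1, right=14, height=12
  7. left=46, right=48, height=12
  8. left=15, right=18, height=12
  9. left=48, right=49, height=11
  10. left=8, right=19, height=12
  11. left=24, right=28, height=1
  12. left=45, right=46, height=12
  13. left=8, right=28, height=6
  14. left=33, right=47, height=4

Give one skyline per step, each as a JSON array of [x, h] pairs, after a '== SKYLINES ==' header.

== SKYLINES ==
[[15,12],[33,0]]
[[8,12],[33,0]]
[[8,12],[33,0]]
[[8,12],[33,0]]
[[8,12],[33,0]]
[[1,12],[33,0]]
[[1,12],[33,0],[46,12],[48,0]]
[[1,12],[33,0],[46,12],[48,0]]
[[1,12],[33,0],[46,12],[48,11],[49,0]]
[[1,12],[33,0],[46,12],[48,11],[49,0]]
[[1,12],[33,0],[46,12],[48,11],[49,0]]
[[1,12],[33,0],[45,12],[48,11],[49,0]]
[[1,12],[33,0],[45,12],[48,11],[49,0]]
[[1,12],[33,4],[45,12],[48,11],[49,0]]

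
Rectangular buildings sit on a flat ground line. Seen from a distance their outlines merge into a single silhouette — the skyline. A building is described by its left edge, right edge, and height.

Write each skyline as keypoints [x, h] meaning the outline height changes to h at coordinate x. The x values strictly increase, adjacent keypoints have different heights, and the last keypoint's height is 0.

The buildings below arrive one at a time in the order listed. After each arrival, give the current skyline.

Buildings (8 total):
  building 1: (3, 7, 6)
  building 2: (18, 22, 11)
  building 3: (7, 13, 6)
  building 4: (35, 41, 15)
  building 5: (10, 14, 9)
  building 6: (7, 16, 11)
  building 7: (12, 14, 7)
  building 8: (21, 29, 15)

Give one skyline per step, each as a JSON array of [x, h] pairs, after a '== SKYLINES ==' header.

== SKYLINES ==
[[3,6],[7,0]]
[[3,6],[7,0],[18,11],[22,0]]
[[3,6],[13,0],[18,11],[22,0]]
[[3,6],[13,0],[18,11],[22,0],[35,15],[41,0]]
[[3,6],[10,9],[14,0],[18,11],[22,0],[35,15],[41,0]]
[[3,6],[7,11],[16,0],[18,11],[22,0],[35,15],[41,0]]
[[3,6],[7,11],[16,0],[18,11],[22,0],[35,15],[41,0]]
[[3,6],[7,11],[16,0],[18,11],[21,15],[29,0],[35,15],[41,0]]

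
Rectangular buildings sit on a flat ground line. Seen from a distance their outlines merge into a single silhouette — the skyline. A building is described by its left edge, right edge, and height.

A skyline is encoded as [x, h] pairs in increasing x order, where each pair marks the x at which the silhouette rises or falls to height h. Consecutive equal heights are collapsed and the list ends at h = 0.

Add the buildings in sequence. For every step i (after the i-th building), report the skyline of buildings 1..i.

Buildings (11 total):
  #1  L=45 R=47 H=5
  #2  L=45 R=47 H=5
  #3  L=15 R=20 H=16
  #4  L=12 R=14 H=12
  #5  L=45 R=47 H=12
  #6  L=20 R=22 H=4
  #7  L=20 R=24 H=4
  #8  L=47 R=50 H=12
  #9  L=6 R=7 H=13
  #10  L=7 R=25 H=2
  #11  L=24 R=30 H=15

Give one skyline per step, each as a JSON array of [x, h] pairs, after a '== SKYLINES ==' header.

== SKYLINES ==
[[45,5],[47,0]]
[[45,5],[47,0]]
[[15,16],[20,0],[45,5],[47,0]]
[[12,12],[14,0],[15,16],[20,0],[45,5],[47,0]]
[[12,12],[14,0],[15,16],[20,0],[45,12],[47,0]]
[[12,12],[14,0],[15,16],[20,4],[22,0],[45,12],[47,0]]
[[12,12],[14,0],[15,16],[20,4],[24,0],[45,12],[47,0]]
[[12,12],[14,0],[15,16],[20,4],[24,0],[45,12],[50,0]]
[[6,13],[7,0],[12,12],[14,0],[15,16],[20,4],[24,0],[45,12],[50,0]]
[[6,13],[7,2],[12,12],[14,2],[15,16],[20,4],[24,2],[25,0],[45,12],[50,0]]
[[6,13],[7,2],[12,12],[14,2],[15,16],[20,4],[24,15],[30,0],[45,12],[50,0]]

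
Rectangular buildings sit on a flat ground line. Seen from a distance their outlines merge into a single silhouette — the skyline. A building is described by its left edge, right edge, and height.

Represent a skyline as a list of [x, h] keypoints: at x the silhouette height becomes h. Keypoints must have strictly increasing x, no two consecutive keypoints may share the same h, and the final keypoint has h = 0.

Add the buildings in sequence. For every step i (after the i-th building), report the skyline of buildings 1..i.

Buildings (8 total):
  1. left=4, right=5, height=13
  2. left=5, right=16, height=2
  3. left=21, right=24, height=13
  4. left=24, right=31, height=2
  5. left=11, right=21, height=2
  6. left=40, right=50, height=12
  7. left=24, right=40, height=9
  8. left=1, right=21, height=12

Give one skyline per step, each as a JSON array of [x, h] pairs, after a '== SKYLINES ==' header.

== SKYLINES ==
[[4,13],[5,0]]
[[4,13],[5,2],[16,0]]
[[4,13],[5,2],[16,0],[21,13],[24,0]]
[[4,13],[5,2],[16,0],[21,13],[24,2],[31,0]]
[[4,13],[5,2],[21,13],[24,2],[31,0]]
[[4,13],[5,2],[21,13],[24,2],[31,0],[40,12],[50,0]]
[[4,13],[5,2],[21,13],[24,9],[40,12],[50,0]]
[[1,12],[4,13],[5,12],[21,13],[24,9],[40,12],[50,0]]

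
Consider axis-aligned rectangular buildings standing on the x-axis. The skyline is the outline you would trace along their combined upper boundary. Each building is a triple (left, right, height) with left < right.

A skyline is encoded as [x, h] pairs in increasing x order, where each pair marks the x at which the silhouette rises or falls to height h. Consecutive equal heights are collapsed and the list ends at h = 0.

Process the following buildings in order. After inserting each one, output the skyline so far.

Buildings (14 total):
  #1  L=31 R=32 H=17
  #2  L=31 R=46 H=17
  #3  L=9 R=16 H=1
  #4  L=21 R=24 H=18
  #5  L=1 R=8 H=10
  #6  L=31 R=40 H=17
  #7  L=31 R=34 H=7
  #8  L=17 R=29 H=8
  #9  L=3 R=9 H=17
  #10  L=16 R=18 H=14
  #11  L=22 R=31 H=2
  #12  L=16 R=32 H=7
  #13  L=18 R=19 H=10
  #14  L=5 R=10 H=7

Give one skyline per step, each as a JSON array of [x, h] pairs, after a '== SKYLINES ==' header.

== SKYLINES ==
[[31,17],[32,0]]
[[31,17],[46,0]]
[[9,1],[16,0],[31,17],[46,0]]
[[9,1],[16,0],[21,18],[24,0],[31,17],[46,0]]
[[1,10],[8,0],[9,1],[16,0],[21,18],[24,0],[31,17],[46,0]]
[[1,10],[8,0],[9,1],[16,0],[21,18],[24,0],[31,17],[46,0]]
[[1,10],[8,0],[9,1],[16,0],[21,18],[24,0],[31,17],[46,0]]
[[1,10],[8,0],[9,1],[16,0],[17,8],[21,18],[24,8],[29,0],[31,17],[46,0]]
[[1,10],[3,17],[9,1],[16,0],[17,8],[21,18],[24,8],[29,0],[31,17],[46,0]]
[[1,10],[3,17],[9,1],[16,14],[18,8],[21,18],[24,8],[29,0],[31,17],[46,0]]
[[1,10],[3,17],[9,1],[16,14],[18,8],[21,18],[24,8],[29,2],[31,17],[46,0]]
[[1,10],[3,17],[9,1],[16,14],[18,8],[21,18],[24,8],[29,7],[31,17],[46,0]]
[[1,10],[3,17],[9,1],[16,14],[18,10],[19,8],[21,18],[24,8],[29,7],[31,17],[46,0]]
[[1,10],[3,17],[9,7],[10,1],[16,14],[18,10],[19,8],[21,18],[24,8],[29,7],[31,17],[46,0]]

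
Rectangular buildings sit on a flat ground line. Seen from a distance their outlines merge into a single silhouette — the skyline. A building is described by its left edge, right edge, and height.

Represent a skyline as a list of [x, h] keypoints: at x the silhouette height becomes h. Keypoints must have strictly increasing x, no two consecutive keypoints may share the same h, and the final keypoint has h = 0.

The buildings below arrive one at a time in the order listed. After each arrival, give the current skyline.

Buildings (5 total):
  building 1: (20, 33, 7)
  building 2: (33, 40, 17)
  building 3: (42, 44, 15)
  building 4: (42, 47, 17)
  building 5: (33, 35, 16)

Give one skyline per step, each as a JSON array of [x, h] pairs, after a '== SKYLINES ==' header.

== SKYLINES ==
[[20,7],[33,0]]
[[20,7],[33,17],[40,0]]
[[20,7],[33,17],[40,0],[42,15],[44,0]]
[[20,7],[33,17],[40,0],[42,17],[47,0]]
[[20,7],[33,17],[40,0],[42,17],[47,0]]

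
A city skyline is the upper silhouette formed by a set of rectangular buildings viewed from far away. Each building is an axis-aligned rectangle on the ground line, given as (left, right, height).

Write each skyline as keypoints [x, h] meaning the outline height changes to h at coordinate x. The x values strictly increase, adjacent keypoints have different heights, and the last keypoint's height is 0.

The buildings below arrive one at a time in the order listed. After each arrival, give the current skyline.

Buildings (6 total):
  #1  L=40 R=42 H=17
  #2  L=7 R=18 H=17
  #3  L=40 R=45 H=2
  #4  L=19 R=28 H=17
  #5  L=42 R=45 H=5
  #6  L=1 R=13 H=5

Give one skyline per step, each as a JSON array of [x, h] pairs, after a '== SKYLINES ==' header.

== SKYLINES ==
[[40,17],[42,0]]
[[7,17],[18,0],[40,17],[42,0]]
[[7,17],[18,0],[40,17],[42,2],[45,0]]
[[7,17],[18,0],[19,17],[28,0],[40,17],[42,2],[45,0]]
[[7,17],[18,0],[19,17],[28,0],[40,17],[42,5],[45,0]]
[[1,5],[7,17],[18,0],[19,17],[28,0],[40,17],[42,5],[45,0]]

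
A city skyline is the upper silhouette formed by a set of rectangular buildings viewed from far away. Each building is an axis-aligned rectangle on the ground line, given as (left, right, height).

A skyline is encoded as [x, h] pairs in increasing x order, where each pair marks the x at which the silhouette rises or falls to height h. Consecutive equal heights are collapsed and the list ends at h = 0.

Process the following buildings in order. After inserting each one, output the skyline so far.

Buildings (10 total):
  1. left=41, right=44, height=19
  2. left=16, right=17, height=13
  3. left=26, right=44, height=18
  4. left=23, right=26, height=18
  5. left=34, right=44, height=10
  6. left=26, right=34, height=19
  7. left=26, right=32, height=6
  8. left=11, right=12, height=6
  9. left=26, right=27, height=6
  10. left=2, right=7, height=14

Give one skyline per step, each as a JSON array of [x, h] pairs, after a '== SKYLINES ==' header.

== SKYLINES ==
[[41,19],[44,0]]
[[16,13],[17,0],[41,19],[44,0]]
[[16,13],[17,0],[26,18],[41,19],[44,0]]
[[16,13],[17,0],[23,18],[41,19],[44,0]]
[[16,13],[17,0],[23,18],[41,19],[44,0]]
[[16,13],[17,0],[23,18],[26,19],[34,18],[41,19],[44,0]]
[[16,13],[17,0],[23,18],[26,19],[34,18],[41,19],[44,0]]
[[11,6],[12,0],[16,13],[17,0],[23,18],[26,19],[34,18],[41,19],[44,0]]
[[11,6],[12,0],[16,13],[17,0],[23,18],[26,19],[34,18],[41,19],[44,0]]
[[2,14],[7,0],[11,6],[12,0],[16,13],[17,0],[23,18],[26,19],[34,18],[41,19],[44,0]]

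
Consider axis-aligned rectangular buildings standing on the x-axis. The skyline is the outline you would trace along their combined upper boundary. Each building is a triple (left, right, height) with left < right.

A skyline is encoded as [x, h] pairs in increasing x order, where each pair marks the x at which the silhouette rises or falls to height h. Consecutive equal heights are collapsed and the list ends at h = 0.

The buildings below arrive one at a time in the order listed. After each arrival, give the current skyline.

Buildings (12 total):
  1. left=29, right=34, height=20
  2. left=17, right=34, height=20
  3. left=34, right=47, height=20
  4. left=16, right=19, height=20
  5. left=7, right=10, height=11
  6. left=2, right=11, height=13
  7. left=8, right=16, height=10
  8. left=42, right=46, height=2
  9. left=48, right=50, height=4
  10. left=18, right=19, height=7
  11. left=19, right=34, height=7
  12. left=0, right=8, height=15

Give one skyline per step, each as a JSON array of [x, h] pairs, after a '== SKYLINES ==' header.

== SKYLINES ==
[[29,20],[34,0]]
[[17,20],[34,0]]
[[17,20],[47,0]]
[[16,20],[47,0]]
[[7,11],[10,0],[16,20],[47,0]]
[[2,13],[11,0],[16,20],[47,0]]
[[2,13],[11,10],[16,20],[47,0]]
[[2,13],[11,10],[16,20],[47,0]]
[[2,13],[11,10],[16,20],[47,0],[48,4],[50,0]]
[[2,13],[11,10],[16,20],[47,0],[48,4],[50,0]]
[[2,13],[11,10],[16,20],[47,0],[48,4],[50,0]]
[[0,15],[8,13],[11,10],[16,20],[47,0],[48,4],[50,0]]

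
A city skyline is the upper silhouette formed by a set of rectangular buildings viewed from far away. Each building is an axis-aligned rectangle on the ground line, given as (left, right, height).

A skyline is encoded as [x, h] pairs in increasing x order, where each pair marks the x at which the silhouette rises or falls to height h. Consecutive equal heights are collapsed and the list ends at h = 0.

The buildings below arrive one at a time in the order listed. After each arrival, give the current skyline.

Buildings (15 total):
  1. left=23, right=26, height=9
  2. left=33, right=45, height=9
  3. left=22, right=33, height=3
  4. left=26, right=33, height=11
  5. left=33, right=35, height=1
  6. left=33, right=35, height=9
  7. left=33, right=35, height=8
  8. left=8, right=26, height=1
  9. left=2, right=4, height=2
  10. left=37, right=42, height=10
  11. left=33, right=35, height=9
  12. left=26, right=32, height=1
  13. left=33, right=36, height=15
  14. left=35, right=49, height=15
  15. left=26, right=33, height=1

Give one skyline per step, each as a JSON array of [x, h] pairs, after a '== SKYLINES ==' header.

== SKYLINES ==
[[23,9],[26,0]]
[[23,9],[26,0],[33,9],[45,0]]
[[22,3],[23,9],[26,3],[33,9],[45,0]]
[[22,3],[23,9],[26,11],[33,9],[45,0]]
[[22,3],[23,9],[26,11],[33,9],[45,0]]
[[22,3],[23,9],[26,11],[33,9],[45,0]]
[[22,3],[23,9],[26,11],[33,9],[45,0]]
[[8,1],[22,3],[23,9],[26,11],[33,9],[45,0]]
[[2,2],[4,0],[8,1],[22,3],[23,9],[26,11],[33,9],[45,0]]
[[2,2],[4,0],[8,1],[22,3],[23,9],[26,11],[33,9],[37,10],[42,9],[45,0]]
[[2,2],[4,0],[8,1],[22,3],[23,9],[26,11],[33,9],[37,10],[42,9],[45,0]]
[[2,2],[4,0],[8,1],[22,3],[23,9],[26,11],[33,9],[37,10],[42,9],[45,0]]
[[2,2],[4,0],[8,1],[22,3],[23,9],[26,11],[33,15],[36,9],[37,10],[42,9],[45,0]]
[[2,2],[4,0],[8,1],[22,3],[23,9],[26,11],[33,15],[49,0]]
[[2,2],[4,0],[8,1],[22,3],[23,9],[26,11],[33,15],[49,0]]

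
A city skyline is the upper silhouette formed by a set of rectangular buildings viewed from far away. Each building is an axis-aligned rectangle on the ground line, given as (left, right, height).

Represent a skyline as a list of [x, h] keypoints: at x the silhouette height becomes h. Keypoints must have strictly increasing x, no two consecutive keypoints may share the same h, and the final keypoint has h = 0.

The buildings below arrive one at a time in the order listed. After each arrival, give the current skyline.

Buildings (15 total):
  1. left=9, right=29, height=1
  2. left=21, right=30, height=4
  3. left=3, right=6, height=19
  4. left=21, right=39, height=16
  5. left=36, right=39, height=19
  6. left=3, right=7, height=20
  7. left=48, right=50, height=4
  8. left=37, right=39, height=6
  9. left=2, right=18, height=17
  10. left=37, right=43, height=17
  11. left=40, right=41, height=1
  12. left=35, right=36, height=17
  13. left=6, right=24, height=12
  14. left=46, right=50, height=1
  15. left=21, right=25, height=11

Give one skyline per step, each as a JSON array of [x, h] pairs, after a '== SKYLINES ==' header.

== SKYLINES ==
[[9,1],[29,0]]
[[9,1],[21,4],[30,0]]
[[3,19],[6,0],[9,1],[21,4],[30,0]]
[[3,19],[6,0],[9,1],[21,16],[39,0]]
[[3,19],[6,0],[9,1],[21,16],[36,19],[39,0]]
[[3,20],[7,0],[9,1],[21,16],[36,19],[39,0]]
[[3,20],[7,0],[9,1],[21,16],[36,19],[39,0],[48,4],[50,0]]
[[3,20],[7,0],[9,1],[21,16],[36,19],[39,0],[48,4],[50,0]]
[[2,17],[3,20],[7,17],[18,1],[21,16],[36,19],[39,0],[48,4],[50,0]]
[[2,17],[3,20],[7,17],[18,1],[21,16],[36,19],[39,17],[43,0],[48,4],[50,0]]
[[2,17],[3,20],[7,17],[18,1],[21,16],[36,19],[39,17],[43,0],[48,4],[50,0]]
[[2,17],[3,20],[7,17],[18,1],[21,16],[35,17],[36,19],[39,17],[43,0],[48,4],[50,0]]
[[2,17],[3,20],[7,17],[18,12],[21,16],[35,17],[36,19],[39,17],[43,0],[48,4],[50,0]]
[[2,17],[3,20],[7,17],[18,12],[21,16],[35,17],[36,19],[39,17],[43,0],[46,1],[48,4],[50,0]]
[[2,17],[3,20],[7,17],[18,12],[21,16],[35,17],[36,19],[39,17],[43,0],[46,1],[48,4],[50,0]]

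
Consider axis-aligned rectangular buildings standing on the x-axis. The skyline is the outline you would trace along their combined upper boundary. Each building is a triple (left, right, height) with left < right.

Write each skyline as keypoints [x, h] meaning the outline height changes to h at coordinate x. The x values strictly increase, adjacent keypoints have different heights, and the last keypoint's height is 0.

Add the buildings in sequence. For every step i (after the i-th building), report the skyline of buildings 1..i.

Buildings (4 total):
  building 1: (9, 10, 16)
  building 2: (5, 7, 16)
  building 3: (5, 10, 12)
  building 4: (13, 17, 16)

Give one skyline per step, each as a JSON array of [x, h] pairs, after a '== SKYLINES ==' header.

== SKYLINES ==
[[9,16],[10,0]]
[[5,16],[7,0],[9,16],[10,0]]
[[5,16],[7,12],[9,16],[10,0]]
[[5,16],[7,12],[9,16],[10,0],[13,16],[17,0]]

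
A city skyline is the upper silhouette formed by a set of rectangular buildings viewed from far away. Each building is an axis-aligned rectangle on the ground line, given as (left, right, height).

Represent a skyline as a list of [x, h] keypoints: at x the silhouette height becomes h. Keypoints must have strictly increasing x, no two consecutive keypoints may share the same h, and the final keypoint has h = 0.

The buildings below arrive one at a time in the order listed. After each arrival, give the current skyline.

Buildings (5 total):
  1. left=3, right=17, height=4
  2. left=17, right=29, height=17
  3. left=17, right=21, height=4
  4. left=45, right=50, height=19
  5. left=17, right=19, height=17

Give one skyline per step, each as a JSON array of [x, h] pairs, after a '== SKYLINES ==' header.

== SKYLINES ==
[[3,4],[17,0]]
[[3,4],[17,17],[29,0]]
[[3,4],[17,17],[29,0]]
[[3,4],[17,17],[29,0],[45,19],[50,0]]
[[3,4],[17,17],[29,0],[45,19],[50,0]]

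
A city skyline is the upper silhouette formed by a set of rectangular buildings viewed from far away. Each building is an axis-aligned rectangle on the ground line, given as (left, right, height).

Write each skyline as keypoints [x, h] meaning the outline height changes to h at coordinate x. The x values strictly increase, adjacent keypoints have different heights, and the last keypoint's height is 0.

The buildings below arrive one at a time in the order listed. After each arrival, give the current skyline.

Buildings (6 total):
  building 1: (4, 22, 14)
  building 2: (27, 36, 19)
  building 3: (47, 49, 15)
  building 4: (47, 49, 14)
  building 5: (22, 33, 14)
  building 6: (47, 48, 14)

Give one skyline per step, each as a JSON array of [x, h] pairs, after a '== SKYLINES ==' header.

== SKYLINES ==
[[4,14],[22,0]]
[[4,14],[22,0],[27,19],[36,0]]
[[4,14],[22,0],[27,19],[36,0],[47,15],[49,0]]
[[4,14],[22,0],[27,19],[36,0],[47,15],[49,0]]
[[4,14],[27,19],[36,0],[47,15],[49,0]]
[[4,14],[27,19],[36,0],[47,15],[49,0]]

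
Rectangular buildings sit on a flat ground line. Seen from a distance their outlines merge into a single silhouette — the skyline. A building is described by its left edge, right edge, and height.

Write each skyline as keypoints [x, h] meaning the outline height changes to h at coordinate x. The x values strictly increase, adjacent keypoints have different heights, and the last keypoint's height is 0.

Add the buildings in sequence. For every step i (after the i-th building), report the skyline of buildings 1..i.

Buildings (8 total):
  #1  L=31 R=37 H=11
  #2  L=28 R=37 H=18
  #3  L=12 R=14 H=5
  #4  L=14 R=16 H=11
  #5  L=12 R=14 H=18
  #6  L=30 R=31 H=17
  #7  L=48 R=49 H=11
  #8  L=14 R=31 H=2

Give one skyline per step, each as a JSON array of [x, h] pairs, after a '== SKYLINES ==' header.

== SKYLINES ==
[[31,11],[37,0]]
[[28,18],[37,0]]
[[12,5],[14,0],[28,18],[37,0]]
[[12,5],[14,11],[16,0],[28,18],[37,0]]
[[12,18],[14,11],[16,0],[28,18],[37,0]]
[[12,18],[14,11],[16,0],[28,18],[37,0]]
[[12,18],[14,11],[16,0],[28,18],[37,0],[48,11],[49,0]]
[[12,18],[14,11],[16,2],[28,18],[37,0],[48,11],[49,0]]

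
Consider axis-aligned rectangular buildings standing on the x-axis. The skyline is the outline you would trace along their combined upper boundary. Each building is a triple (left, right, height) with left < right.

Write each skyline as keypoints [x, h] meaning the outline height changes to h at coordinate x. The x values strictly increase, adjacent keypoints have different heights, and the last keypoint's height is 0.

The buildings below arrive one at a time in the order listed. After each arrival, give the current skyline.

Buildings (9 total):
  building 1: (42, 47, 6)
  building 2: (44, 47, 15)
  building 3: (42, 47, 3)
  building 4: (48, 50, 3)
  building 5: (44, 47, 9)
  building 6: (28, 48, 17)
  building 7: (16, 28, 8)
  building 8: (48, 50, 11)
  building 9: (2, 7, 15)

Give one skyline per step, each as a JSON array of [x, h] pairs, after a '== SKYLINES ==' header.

== SKYLINES ==
[[42,6],[47,0]]
[[42,6],[44,15],[47,0]]
[[42,6],[44,15],[47,0]]
[[42,6],[44,15],[47,0],[48,3],[50,0]]
[[42,6],[44,15],[47,0],[48,3],[50,0]]
[[28,17],[48,3],[50,0]]
[[16,8],[28,17],[48,3],[50,0]]
[[16,8],[28,17],[48,11],[50,0]]
[[2,15],[7,0],[16,8],[28,17],[48,11],[50,0]]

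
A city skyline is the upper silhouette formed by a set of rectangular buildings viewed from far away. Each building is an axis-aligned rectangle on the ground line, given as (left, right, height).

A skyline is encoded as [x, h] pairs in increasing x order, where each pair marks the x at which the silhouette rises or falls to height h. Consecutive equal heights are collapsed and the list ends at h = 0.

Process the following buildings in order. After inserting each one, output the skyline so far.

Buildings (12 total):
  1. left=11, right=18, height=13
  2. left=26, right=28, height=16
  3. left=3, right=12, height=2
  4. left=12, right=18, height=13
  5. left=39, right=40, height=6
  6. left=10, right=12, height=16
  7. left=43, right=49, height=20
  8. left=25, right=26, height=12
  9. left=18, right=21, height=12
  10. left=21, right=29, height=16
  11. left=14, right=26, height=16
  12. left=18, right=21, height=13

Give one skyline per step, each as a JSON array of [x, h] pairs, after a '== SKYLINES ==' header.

== SKYLINES ==
[[11,13],[18,0]]
[[11,13],[18,0],[26,16],[28,0]]
[[3,2],[11,13],[18,0],[26,16],[28,0]]
[[3,2],[11,13],[18,0],[26,16],[28,0]]
[[3,2],[11,13],[18,0],[26,16],[28,0],[39,6],[40,0]]
[[3,2],[10,16],[12,13],[18,0],[26,16],[28,0],[39,6],[40,0]]
[[3,2],[10,16],[12,13],[18,0],[26,16],[28,0],[39,6],[40,0],[43,20],[49,0]]
[[3,2],[10,16],[12,13],[18,0],[25,12],[26,16],[28,0],[39,6],[40,0],[43,20],[49,0]]
[[3,2],[10,16],[12,13],[18,12],[21,0],[25,12],[26,16],[28,0],[39,6],[40,0],[43,20],[49,0]]
[[3,2],[10,16],[12,13],[18,12],[21,16],[29,0],[39,6],[40,0],[43,20],[49,0]]
[[3,2],[10,16],[12,13],[14,16],[29,0],[39,6],[40,0],[43,20],[49,0]]
[[3,2],[10,16],[12,13],[14,16],[29,0],[39,6],[40,0],[43,20],[49,0]]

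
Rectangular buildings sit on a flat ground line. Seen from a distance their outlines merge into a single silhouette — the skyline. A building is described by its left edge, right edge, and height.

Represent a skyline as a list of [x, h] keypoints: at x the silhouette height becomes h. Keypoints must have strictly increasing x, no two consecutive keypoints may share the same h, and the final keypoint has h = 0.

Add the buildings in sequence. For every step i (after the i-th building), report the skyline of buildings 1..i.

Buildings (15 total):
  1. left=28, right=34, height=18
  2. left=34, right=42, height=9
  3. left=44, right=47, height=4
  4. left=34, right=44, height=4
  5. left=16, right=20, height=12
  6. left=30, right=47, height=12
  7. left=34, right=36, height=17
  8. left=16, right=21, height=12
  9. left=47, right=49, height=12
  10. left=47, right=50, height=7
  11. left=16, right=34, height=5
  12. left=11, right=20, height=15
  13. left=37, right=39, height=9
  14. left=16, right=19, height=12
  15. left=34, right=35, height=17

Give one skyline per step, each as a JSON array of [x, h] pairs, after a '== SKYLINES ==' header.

== SKYLINES ==
[[28,18],[34,0]]
[[28,18],[34,9],[42,0]]
[[28,18],[34,9],[42,0],[44,4],[47,0]]
[[28,18],[34,9],[42,4],[47,0]]
[[16,12],[20,0],[28,18],[34,9],[42,4],[47,0]]
[[16,12],[20,0],[28,18],[34,12],[47,0]]
[[16,12],[20,0],[28,18],[34,17],[36,12],[47,0]]
[[16,12],[21,0],[28,18],[34,17],[36,12],[47,0]]
[[16,12],[21,0],[28,18],[34,17],[36,12],[49,0]]
[[16,12],[21,0],[28,18],[34,17],[36,12],[49,7],[50,0]]
[[16,12],[21,5],[28,18],[34,17],[36,12],[49,7],[50,0]]
[[11,15],[20,12],[21,5],[28,18],[34,17],[36,12],[49,7],[50,0]]
[[11,15],[20,12],[21,5],[28,18],[34,17],[36,12],[49,7],[50,0]]
[[11,15],[20,12],[21,5],[28,18],[34,17],[36,12],[49,7],[50,0]]
[[11,15],[20,12],[21,5],[28,18],[34,17],[36,12],[49,7],[50,0]]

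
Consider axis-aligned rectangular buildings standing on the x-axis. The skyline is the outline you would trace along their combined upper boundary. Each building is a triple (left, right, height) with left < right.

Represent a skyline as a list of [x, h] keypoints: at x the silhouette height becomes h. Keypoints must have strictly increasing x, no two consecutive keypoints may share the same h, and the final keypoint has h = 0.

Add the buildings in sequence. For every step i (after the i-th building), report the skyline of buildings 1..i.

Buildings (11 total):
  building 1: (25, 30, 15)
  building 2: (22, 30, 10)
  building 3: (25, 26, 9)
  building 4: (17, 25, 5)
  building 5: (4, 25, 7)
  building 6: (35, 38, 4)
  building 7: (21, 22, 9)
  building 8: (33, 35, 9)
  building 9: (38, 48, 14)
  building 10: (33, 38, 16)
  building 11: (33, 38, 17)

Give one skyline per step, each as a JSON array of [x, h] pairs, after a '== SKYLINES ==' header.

== SKYLINES ==
[[25,15],[30,0]]
[[22,10],[25,15],[30,0]]
[[22,10],[25,15],[30,0]]
[[17,5],[22,10],[25,15],[30,0]]
[[4,7],[22,10],[25,15],[30,0]]
[[4,7],[22,10],[25,15],[30,0],[35,4],[38,0]]
[[4,7],[21,9],[22,10],[25,15],[30,0],[35,4],[38,0]]
[[4,7],[21,9],[22,10],[25,15],[30,0],[33,9],[35,4],[38,0]]
[[4,7],[21,9],[22,10],[25,15],[30,0],[33,9],[35,4],[38,14],[48,0]]
[[4,7],[21,9],[22,10],[25,15],[30,0],[33,16],[38,14],[48,0]]
[[4,7],[21,9],[22,10],[25,15],[30,0],[33,17],[38,14],[48,0]]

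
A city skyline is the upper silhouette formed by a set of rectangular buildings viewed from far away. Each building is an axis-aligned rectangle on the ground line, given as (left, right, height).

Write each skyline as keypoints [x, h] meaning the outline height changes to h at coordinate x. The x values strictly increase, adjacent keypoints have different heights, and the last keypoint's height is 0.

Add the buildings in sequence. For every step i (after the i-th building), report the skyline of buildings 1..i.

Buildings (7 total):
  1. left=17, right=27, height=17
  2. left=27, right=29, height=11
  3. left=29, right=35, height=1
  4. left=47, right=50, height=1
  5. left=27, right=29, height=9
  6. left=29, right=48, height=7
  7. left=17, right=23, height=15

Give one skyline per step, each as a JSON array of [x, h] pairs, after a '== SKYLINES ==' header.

== SKYLINES ==
[[17,17],[27,0]]
[[17,17],[27,11],[29,0]]
[[17,17],[27,11],[29,1],[35,0]]
[[17,17],[27,11],[29,1],[35,0],[47,1],[50,0]]
[[17,17],[27,11],[29,1],[35,0],[47,1],[50,0]]
[[17,17],[27,11],[29,7],[48,1],[50,0]]
[[17,17],[27,11],[29,7],[48,1],[50,0]]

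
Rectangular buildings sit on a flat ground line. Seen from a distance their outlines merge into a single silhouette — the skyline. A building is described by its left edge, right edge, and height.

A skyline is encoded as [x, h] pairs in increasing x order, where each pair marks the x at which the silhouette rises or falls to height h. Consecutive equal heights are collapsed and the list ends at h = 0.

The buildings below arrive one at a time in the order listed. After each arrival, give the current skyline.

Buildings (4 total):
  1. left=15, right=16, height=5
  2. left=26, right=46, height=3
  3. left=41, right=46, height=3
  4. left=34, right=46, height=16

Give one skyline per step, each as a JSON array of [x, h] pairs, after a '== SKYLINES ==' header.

== SKYLINES ==
[[15,5],[16,0]]
[[15,5],[16,0],[26,3],[46,0]]
[[15,5],[16,0],[26,3],[46,0]]
[[15,5],[16,0],[26,3],[34,16],[46,0]]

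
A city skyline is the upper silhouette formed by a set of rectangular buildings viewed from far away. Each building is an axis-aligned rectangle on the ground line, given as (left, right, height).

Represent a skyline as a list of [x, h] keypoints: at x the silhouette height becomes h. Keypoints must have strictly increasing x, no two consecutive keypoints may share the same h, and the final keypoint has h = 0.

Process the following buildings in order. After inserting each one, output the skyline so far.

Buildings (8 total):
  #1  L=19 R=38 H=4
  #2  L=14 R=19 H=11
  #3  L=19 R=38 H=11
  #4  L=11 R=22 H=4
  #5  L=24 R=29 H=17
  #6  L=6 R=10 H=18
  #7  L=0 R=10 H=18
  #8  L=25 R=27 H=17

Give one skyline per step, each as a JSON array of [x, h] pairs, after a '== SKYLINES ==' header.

== SKYLINES ==
[[19,4],[38,0]]
[[14,11],[19,4],[38,0]]
[[14,11],[38,0]]
[[11,4],[14,11],[38,0]]
[[11,4],[14,11],[24,17],[29,11],[38,0]]
[[6,18],[10,0],[11,4],[14,11],[24,17],[29,11],[38,0]]
[[0,18],[10,0],[11,4],[14,11],[24,17],[29,11],[38,0]]
[[0,18],[10,0],[11,4],[14,11],[24,17],[29,11],[38,0]]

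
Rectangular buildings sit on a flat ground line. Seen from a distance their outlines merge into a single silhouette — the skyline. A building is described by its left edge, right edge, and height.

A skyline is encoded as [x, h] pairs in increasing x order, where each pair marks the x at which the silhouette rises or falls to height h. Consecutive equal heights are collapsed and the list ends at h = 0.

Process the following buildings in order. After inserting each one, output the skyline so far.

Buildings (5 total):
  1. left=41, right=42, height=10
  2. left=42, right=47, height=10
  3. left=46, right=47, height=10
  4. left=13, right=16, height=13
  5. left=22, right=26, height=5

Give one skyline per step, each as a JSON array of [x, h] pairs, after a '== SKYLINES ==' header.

== SKYLINES ==
[[41,10],[42,0]]
[[41,10],[47,0]]
[[41,10],[47,0]]
[[13,13],[16,0],[41,10],[47,0]]
[[13,13],[16,0],[22,5],[26,0],[41,10],[47,0]]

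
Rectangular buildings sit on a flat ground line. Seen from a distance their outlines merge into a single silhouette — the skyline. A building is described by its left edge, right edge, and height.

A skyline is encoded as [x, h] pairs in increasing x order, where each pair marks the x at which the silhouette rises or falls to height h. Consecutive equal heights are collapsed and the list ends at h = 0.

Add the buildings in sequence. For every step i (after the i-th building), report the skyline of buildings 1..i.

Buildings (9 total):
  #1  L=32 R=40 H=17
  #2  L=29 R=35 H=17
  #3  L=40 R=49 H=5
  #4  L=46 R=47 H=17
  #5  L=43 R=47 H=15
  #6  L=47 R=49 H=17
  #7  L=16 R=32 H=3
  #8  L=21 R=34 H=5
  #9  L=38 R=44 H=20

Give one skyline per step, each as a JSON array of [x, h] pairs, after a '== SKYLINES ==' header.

== SKYLINES ==
[[32,17],[40,0]]
[[29,17],[40,0]]
[[29,17],[40,5],[49,0]]
[[29,17],[40,5],[46,17],[47,5],[49,0]]
[[29,17],[40,5],[43,15],[46,17],[47,5],[49,0]]
[[29,17],[40,5],[43,15],[46,17],[49,0]]
[[16,3],[29,17],[40,5],[43,15],[46,17],[49,0]]
[[16,3],[21,5],[29,17],[40,5],[43,15],[46,17],[49,0]]
[[16,3],[21,5],[29,17],[38,20],[44,15],[46,17],[49,0]]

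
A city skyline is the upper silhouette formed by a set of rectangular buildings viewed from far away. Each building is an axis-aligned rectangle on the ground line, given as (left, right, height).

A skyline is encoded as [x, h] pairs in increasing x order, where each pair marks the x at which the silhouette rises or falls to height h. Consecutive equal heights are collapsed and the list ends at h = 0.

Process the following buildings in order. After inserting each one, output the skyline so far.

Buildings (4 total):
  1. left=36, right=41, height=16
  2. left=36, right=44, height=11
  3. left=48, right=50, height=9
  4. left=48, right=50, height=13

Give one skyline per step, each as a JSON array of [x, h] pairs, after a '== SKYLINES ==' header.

== SKYLINES ==
[[36,16],[41,0]]
[[36,16],[41,11],[44,0]]
[[36,16],[41,11],[44,0],[48,9],[50,0]]
[[36,16],[41,11],[44,0],[48,13],[50,0]]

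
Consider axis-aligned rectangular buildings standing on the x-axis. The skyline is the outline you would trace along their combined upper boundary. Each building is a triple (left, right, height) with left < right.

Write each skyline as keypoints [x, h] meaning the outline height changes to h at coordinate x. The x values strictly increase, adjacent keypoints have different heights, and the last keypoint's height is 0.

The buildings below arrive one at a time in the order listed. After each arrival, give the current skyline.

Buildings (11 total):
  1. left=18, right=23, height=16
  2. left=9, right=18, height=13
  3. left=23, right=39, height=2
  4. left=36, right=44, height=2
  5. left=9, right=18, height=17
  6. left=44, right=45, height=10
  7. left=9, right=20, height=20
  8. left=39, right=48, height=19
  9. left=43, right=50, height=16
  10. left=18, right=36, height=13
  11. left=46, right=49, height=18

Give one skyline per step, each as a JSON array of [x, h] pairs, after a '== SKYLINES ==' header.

== SKYLINES ==
[[18,16],[23,0]]
[[9,13],[18,16],[23,0]]
[[9,13],[18,16],[23,2],[39,0]]
[[9,13],[18,16],[23,2],[44,0]]
[[9,17],[18,16],[23,2],[44,0]]
[[9,17],[18,16],[23,2],[44,10],[45,0]]
[[9,20],[20,16],[23,2],[44,10],[45,0]]
[[9,20],[20,16],[23,2],[39,19],[48,0]]
[[9,20],[20,16],[23,2],[39,19],[48,16],[50,0]]
[[9,20],[20,16],[23,13],[36,2],[39,19],[48,16],[50,0]]
[[9,20],[20,16],[23,13],[36,2],[39,19],[48,18],[49,16],[50,0]]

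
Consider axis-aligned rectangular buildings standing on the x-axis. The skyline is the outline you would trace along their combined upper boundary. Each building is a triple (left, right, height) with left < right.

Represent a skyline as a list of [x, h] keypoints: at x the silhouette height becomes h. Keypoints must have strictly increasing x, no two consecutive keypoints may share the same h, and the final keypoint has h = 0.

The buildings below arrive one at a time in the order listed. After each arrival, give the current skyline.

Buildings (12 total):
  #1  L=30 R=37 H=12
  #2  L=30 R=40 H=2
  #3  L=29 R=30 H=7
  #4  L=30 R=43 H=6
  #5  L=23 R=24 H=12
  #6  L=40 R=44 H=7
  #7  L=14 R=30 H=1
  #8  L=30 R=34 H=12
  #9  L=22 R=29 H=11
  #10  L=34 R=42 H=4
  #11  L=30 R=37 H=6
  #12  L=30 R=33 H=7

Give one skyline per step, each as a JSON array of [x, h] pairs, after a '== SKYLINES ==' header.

== SKYLINES ==
[[30,12],[37,0]]
[[30,12],[37,2],[40,0]]
[[29,7],[30,12],[37,2],[40,0]]
[[29,7],[30,12],[37,6],[43,0]]
[[23,12],[24,0],[29,7],[30,12],[37,6],[43,0]]
[[23,12],[24,0],[29,7],[30,12],[37,6],[40,7],[44,0]]
[[14,1],[23,12],[24,1],[29,7],[30,12],[37,6],[40,7],[44,0]]
[[14,1],[23,12],[24,1],[29,7],[30,12],[37,6],[40,7],[44,0]]
[[14,1],[22,11],[23,12],[24,11],[29,7],[30,12],[37,6],[40,7],[44,0]]
[[14,1],[22,11],[23,12],[24,11],[29,7],[30,12],[37,6],[40,7],[44,0]]
[[14,1],[22,11],[23,12],[24,11],[29,7],[30,12],[37,6],[40,7],[44,0]]
[[14,1],[22,11],[23,12],[24,11],[29,7],[30,12],[37,6],[40,7],[44,0]]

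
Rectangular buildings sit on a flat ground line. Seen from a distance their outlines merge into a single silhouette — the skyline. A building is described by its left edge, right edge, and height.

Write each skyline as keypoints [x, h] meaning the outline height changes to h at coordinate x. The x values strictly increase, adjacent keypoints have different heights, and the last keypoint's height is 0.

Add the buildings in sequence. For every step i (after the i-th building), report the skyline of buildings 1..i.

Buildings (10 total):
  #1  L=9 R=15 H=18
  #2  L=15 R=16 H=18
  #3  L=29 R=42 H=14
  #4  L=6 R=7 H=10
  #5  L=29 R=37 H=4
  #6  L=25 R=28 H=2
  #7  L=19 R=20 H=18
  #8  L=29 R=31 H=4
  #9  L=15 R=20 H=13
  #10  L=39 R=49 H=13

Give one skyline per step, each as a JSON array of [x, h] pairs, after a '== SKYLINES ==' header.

== SKYLINES ==
[[9,18],[15,0]]
[[9,18],[16,0]]
[[9,18],[16,0],[29,14],[42,0]]
[[6,10],[7,0],[9,18],[16,0],[29,14],[42,0]]
[[6,10],[7,0],[9,18],[16,0],[29,14],[42,0]]
[[6,10],[7,0],[9,18],[16,0],[25,2],[28,0],[29,14],[42,0]]
[[6,10],[7,0],[9,18],[16,0],[19,18],[20,0],[25,2],[28,0],[29,14],[42,0]]
[[6,10],[7,0],[9,18],[16,0],[19,18],[20,0],[25,2],[28,0],[29,14],[42,0]]
[[6,10],[7,0],[9,18],[16,13],[19,18],[20,0],[25,2],[28,0],[29,14],[42,0]]
[[6,10],[7,0],[9,18],[16,13],[19,18],[20,0],[25,2],[28,0],[29,14],[42,13],[49,0]]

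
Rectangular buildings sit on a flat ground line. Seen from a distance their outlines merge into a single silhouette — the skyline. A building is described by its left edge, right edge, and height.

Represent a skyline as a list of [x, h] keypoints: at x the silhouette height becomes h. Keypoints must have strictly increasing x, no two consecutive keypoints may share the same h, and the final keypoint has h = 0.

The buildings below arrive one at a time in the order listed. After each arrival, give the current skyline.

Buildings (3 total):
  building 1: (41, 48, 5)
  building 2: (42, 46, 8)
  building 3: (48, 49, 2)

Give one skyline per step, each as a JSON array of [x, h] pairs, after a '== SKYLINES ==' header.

== SKYLINES ==
[[41,5],[48,0]]
[[41,5],[42,8],[46,5],[48,0]]
[[41,5],[42,8],[46,5],[48,2],[49,0]]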